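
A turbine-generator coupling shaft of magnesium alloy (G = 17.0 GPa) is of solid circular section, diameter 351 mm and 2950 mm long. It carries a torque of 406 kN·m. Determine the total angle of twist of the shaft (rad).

0.0473 rad

J = πd⁴/32 = π(0.351)⁴/32 = 1.490×10^-3 m⁴.
θ = T·L/(G·J) = 406000 × 2.95 / (17.0×10⁹ × 1.490×10^-3) = 0.04728 rad.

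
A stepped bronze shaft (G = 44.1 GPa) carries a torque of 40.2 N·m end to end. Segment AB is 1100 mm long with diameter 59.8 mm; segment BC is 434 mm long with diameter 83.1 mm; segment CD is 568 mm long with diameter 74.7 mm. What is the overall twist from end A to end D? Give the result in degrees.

0.0603°

J_AB = π(0.0598)⁴/32 = 1.26×10^-6 m⁴; J_BC = π(0.0831)⁴/32 = 4.68×10^-6 m⁴; J_CD = π(0.0747)⁴/32 = 3.06×10^-6 m⁴.
θ = (T/G)·Σ L_i/J_i = (40.20/44.1×10⁹)·(1.10/1.26×10^-6 + 0.434/4.68×10^-6 + 0.568/3.06×10^-6) = 1.053×10^-3 rad.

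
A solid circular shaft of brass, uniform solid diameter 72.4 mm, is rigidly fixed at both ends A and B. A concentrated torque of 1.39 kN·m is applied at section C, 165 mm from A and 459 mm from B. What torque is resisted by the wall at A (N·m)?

1020 N·m

With uniform GJ and both ends fixed, compatibility θ_AC = θ_CB gives T_A·a = T_B·b, together with T_A + T_B = T₀.
T_A = T₀·b/(a+b) = 1390·459/624.0 = 1022 N·m; T_B = 367.5 N·m.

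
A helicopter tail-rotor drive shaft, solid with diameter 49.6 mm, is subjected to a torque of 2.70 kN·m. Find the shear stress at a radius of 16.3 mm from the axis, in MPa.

74.1 MPa

J = πd⁴/32 = π(0.0496)⁴/32 = 5.942×10^-7 m⁴.
Shear stress varies linearly with radius: τ = T·r/J = 2700 × 0.0163 / 5.942×10^-7 = 7.407×10^7 Pa.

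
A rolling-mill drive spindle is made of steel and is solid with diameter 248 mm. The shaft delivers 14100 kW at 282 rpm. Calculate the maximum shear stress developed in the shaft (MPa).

ω = 2π·282/60 = 29.53 rad/s, so T = P/ω = 14100×10³ / 29.53 = 477500 N·m.
J = πd⁴/32 = π(0.248)⁴/32 = 3.714×10^-4 m⁴.
τ_max = T·r/J = 477500 × 0.124 / 3.714×10^-4 = 1.594×10^8 Pa.

159 MPa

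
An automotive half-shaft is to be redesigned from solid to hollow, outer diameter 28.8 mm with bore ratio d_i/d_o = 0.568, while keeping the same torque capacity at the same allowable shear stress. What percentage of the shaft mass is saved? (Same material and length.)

27.1 %

Equal τ_max and T ⇒ the solid shaft needs d_s³ = d_o³(1−k⁴), so d_s = 28.8·(1−0.568⁴)^(1/3) = 27.76 mm.
Area ratio A_h/A_s = d_o²(1−k²)/d_s² = (1−k²)/(1−k⁴)^(2/3) = 0.7289.
Mass saving = 1 − 0.7289 = 27.1 %.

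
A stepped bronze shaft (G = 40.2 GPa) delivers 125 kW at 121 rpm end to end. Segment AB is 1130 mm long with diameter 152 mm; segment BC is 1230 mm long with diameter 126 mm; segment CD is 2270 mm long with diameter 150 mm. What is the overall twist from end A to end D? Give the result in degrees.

1.64°

ω = 2π·121/60 = 12.67 rad/s, so T = P/ω = 125×10³ / 12.67 = 9865 N·m.
J_AB = π(0.152)⁴/32 = 5.24×10^-5 m⁴; J_BC = π(0.126)⁴/32 = 2.47×10^-5 m⁴; J_CD = π(0.150)⁴/32 = 4.97×10^-5 m⁴.
θ = (T/G)·Σ L_i/J_i = (9865/40.2×10⁹)·(1.13/5.24×10^-5 + 1.23/2.47×10^-5 + 2.27/4.97×10^-5) = 0.02870 rad.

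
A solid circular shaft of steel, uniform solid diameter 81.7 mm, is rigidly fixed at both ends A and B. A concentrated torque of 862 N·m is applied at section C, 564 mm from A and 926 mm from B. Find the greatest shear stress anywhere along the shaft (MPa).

5.00 MPa

With uniform GJ and both ends fixed, compatibility θ_AC = θ_CB gives T_A·a = T_B·b, together with T_A + T_B = T₀.
T_A = T₀·b/(a+b) = 862.0·926/1490 = 535.7 N·m; T_B = 326.3 N·m.
τ in each portion: τ_AC = 5.00×10^6 Pa, τ_CB = 3.05×10^6 Pa; maximum is in AC.
τ_max = T_AC·r/J = 535.7·0.0409/4.37×10^-6 = 5.003×10^6 Pa.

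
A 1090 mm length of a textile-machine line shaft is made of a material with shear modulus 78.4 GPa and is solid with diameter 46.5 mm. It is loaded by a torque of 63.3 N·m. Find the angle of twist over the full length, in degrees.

0.110°

J = πd⁴/32 = π(0.0465)⁴/32 = 4.590×10^-7 m⁴.
θ = T·L/(G·J) = 63.30 × 1.09 / (78.4×10⁹ × 4.590×10^-7) = 1.917×10^-3 rad.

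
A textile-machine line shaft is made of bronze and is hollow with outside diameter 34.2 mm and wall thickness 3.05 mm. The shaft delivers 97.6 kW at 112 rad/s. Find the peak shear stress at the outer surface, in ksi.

29.6 ksi

ω = 112 rad/s, so T = P/ω = 97.6×10³ / 112.0 = 871.4 N·m.
J = π(d_o⁴ − d_i⁴)/32 = π(0.0342⁴ − 0.0281⁴)/32 = 7.310×10^-8 m⁴.
τ_max = T·r/J = 871.4 × 0.0171 / 7.310×10^-8 = 2.039×10^8 Pa.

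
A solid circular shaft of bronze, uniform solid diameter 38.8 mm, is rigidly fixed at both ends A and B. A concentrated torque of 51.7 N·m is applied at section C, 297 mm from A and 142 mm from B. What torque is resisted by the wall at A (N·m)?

With uniform GJ and both ends fixed, compatibility θ_AC = θ_CB gives T_A·a = T_B·b, together with T_A + T_B = T₀.
T_A = T₀·b/(a+b) = 51.70·142/439.0 = 16.72 N·m; T_B = 34.98 N·m.

16.7 N·m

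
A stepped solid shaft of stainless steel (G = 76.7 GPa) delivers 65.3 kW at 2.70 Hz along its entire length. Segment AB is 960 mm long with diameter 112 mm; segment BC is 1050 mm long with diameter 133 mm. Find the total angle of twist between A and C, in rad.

0.00483 rad

ω = 2π·2.70 = 16.96 rad/s, so T = P/ω = 65.3×10³ / 16.96 = 3849 N·m.
J_AB = π(0.112)⁴/32 = 1.54×10^-5 m⁴; J_BC = π(0.133)⁴/32 = 3.07×10^-5 m⁴.
θ = (T/G)·Σ L_i/J_i = (3849/76.7×10⁹)·(0.960/1.54×10^-5 + 1.05/3.07×10^-5) = 4.834×10^-3 rad.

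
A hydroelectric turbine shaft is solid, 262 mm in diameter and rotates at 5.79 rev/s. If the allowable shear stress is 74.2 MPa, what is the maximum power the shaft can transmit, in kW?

9530 kW

J = πd⁴/32 = π(0.262)⁴/32 = 4.626×10^-4 m⁴.
T_max = τ_allow·J/r = 7.42×10^7 × 4.626×10^-4 / 0.131 = 262000 N·m.
ω = 2π·5.79 = 36.38 rad/s, so P_max = T_max·ω = 9.532×10^6 W.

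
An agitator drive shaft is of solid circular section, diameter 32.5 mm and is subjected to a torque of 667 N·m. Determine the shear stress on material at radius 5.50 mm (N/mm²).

33.5 N/mm²

J = πd⁴/32 = π(0.0325)⁴/32 = 1.095×10^-7 m⁴.
Shear stress varies linearly with radius: τ = T·r/J = 667.0 × 0.00550 / 1.095×10^-7 = 3.349×10^7 Pa.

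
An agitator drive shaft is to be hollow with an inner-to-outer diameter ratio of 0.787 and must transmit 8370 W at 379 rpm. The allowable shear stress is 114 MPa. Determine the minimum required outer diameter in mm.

ω = 2π·379/60 = 39.69 rad/s, so T = P/ω = 8370 / 39.69 = 210.9 N·m.
For a hollow shaft with d_i/d_o = 0.787: τ_max = 16T/(π d_o³ (1−k⁴)), so d_o = [16T/(π τ_allow (1−k⁴))]^(1/3) = [16·210.9/(π·1.14×10^8·0.6164)]^(1/3) = 0.02482 m.

24.8 mm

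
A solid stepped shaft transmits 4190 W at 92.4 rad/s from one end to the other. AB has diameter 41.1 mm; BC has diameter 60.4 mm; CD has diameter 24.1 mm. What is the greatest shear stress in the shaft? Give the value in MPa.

16.5 MPa

ω = 92.4 rad/s, so T = P/ω = 4190 / 92.40 = 45.35 N·m.
Under the same torque, τ_max = 16T/(πd³) is largest where d is smallest — segment CD (d = 24.1 mm).
τ_max = 16·45.35/(π·(0.0241)³) = 1.650×10^7 Pa.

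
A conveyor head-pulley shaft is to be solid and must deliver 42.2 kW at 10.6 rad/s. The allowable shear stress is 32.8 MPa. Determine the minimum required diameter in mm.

ω = 10.6 rad/s, so T = P/ω = 42.2×10³ / 10.60 = 3981 N·m.
For a solid shaft τ_max = 16T/(πd³), so d = (16T/(π τ_allow))^(1/3) = (16·3981/(π·3.28×10^7))^(1/3) = 0.08519 m.

85.2 mm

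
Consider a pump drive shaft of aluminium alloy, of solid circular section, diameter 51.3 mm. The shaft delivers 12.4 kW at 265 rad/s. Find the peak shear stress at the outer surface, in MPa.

1.77 MPa

ω = 265 rad/s, so T = P/ω = 12.4×10³ / 265.0 = 46.79 N·m.
J = πd⁴/32 = π(0.0513)⁴/32 = 6.799×10^-7 m⁴.
τ_max = T·r/J = 46.79 × 0.0256 / 6.799×10^-7 = 1.765×10^6 Pa.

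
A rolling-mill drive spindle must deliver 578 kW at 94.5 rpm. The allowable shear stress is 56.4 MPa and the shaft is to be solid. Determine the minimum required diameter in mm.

174 mm

ω = 2π·94.5/60 = 9.896 rad/s, so T = P/ω = 578×10³ / 9.896 = 58410 N·m.
For a solid shaft τ_max = 16T/(πd³), so d = (16T/(π τ_allow))^(1/3) = (16·58410/(π·5.64×10^7))^(1/3) = 0.1741 m.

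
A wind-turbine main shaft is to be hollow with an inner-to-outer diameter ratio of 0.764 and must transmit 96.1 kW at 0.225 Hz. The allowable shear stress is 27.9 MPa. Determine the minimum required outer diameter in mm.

266 mm

ω = 2π·0.225 = 1.414 rad/s, so T = P/ω = 96.1×10³ / 1.414 = 67980 N·m.
For a hollow shaft with d_i/d_o = 0.764: τ_max = 16T/(π d_o³ (1−k⁴)), so d_o = [16T/(π τ_allow (1−k⁴))]^(1/3) = [16·67980/(π·2.79×10^7·0.6593)]^(1/3) = 0.2660 m.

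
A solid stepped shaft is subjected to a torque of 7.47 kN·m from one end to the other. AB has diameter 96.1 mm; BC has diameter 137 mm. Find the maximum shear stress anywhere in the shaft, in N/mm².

Under the same torque, τ_max = 16T/(πd³) is largest where d is smallest — segment AB (d = 96.1 mm).
τ_max = 16·7470/(π·(0.0961)³) = 4.287×10^7 Pa.

42.9 N/mm²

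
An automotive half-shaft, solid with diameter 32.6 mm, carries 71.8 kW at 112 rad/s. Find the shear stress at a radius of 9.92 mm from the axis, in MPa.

ω = 112 rad/s, so T = P/ω = 71.8×10³ / 112.0 = 641.1 N·m.
J = πd⁴/32 = π(0.0326)⁴/32 = 1.109×10^-7 m⁴.
Shear stress varies linearly with radius: τ = T·r/J = 641.1 × 0.00992 / 1.109×10^-7 = 5.735×10^7 Pa.

57.4 MPa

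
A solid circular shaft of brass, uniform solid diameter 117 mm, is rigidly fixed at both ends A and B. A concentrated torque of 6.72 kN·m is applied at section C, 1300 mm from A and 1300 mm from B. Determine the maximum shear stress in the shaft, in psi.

With uniform GJ and both ends fixed, compatibility θ_AC = θ_CB gives T_A·a = T_B·b, together with T_A + T_B = T₀.
T_A = T₀·b/(a+b) = 6720·1300/2600 = 3360 N·m; T_B = 3360 N·m.
τ in each portion: τ_AC = 1.07×10^7 Pa, τ_CB = 1.07×10^7 Pa; maximum is in AC.
τ_max = T_AC·r/J = 3360·0.0585/1.84×10^-5 = 1.068×10^7 Pa.

1550 psi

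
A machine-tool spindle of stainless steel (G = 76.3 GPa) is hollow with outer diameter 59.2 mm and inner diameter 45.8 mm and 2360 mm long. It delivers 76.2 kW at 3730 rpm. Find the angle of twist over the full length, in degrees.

0.447°

ω = 2π·3730/60 = 390.6 rad/s, so T = P/ω = 76.2×10³ / 390.6 = 195.1 N·m.
J = π(d_o⁴ − d_i⁴)/32 = π(0.0592⁴ − 0.0458⁴)/32 = 7.739×10^-7 m⁴.
θ = T·L/(G·J) = 195.1 × 2.36 / (76.3×10⁹ × 7.739×10^-7) = 7.797×10^-3 rad.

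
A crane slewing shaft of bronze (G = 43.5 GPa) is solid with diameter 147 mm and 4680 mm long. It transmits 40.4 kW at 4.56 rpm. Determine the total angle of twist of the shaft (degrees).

11.4°

ω = 2π·4.56/60 = 0.4775 rad/s, so T = P/ω = 40.4×10³ / 0.4775 = 84600 N·m.
J = πd⁴/32 = π(0.147)⁴/32 = 4.584×10^-5 m⁴.
θ = T·L/(G·J) = 84600 × 4.68 / (43.5×10⁹ × 4.584×10^-5) = 0.1986 rad.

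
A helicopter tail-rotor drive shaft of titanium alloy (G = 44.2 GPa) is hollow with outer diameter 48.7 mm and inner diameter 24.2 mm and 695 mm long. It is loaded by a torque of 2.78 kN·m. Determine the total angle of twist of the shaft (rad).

0.0843 rad

J = π(d_o⁴ − d_i⁴)/32 = π(0.0487⁴ − 0.0242⁴)/32 = 5.186×10^-7 m⁴.
θ = T·L/(G·J) = 2780 × 0.695 / (44.2×10⁹ × 5.186×10^-7) = 0.08430 rad.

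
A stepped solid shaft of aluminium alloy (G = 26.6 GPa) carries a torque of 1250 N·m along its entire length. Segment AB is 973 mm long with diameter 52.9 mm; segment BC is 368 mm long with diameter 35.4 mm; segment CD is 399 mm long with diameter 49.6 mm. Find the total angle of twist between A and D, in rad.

0.203 rad

J_AB = π(0.0529)⁴/32 = 7.69×10^-7 m⁴; J_BC = π(0.0354)⁴/32 = 1.54×10^-7 m⁴; J_CD = π(0.0496)⁴/32 = 5.94×10^-7 m⁴.
θ = (T/G)·Σ L_i/J_i = (1250/26.6×10⁹)·(0.973/7.69×10^-7 + 0.368/1.54×10^-7 + 0.399/5.94×10^-7) = 0.2032 rad.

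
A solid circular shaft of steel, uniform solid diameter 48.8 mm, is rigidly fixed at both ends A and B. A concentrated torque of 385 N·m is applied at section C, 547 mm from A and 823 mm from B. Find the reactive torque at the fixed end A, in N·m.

With uniform GJ and both ends fixed, compatibility θ_AC = θ_CB gives T_A·a = T_B·b, together with T_A + T_B = T₀.
T_A = T₀·b/(a+b) = 385.0·823/1370 = 231.3 N·m; T_B = 153.7 N·m.

231 N·m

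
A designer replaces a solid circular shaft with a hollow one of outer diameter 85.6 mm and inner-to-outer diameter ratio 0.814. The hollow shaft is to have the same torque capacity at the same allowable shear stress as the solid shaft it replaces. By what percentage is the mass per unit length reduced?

50.4 %

Equal τ_max and T ⇒ the solid shaft needs d_s³ = d_o³(1−k⁴), so d_s = 85.6·(1−0.814⁴)^(1/3) = 70.60 mm.
Area ratio A_h/A_s = d_o²(1−k²)/d_s² = (1−k²)/(1−k⁴)^(2/3) = 0.4961.
Mass saving = 1 − 0.4961 = 50.4 %.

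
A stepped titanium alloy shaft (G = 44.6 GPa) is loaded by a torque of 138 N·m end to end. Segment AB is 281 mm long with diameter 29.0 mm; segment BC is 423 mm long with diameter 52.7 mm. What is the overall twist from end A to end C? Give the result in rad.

0.0142 rad

J_AB = π(0.0290)⁴/32 = 6.94×10^-8 m⁴; J_BC = π(0.0527)⁴/32 = 7.57×10^-7 m⁴.
θ = (T/G)·Σ L_i/J_i = (138.0/44.6×10⁹)·(0.281/6.94×10^-8 + 0.423/7.57×10^-7) = 0.01425 rad.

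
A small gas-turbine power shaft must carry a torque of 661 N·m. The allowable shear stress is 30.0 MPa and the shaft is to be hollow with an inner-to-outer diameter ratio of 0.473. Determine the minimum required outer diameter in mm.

49.1 mm

For a hollow shaft with d_i/d_o = 0.473: τ_max = 16T/(π d_o³ (1−k⁴)), so d_o = [16T/(π τ_allow (1−k⁴))]^(1/3) = [16·661.0/(π·3.00×10^7·0.9499)]^(1/3) = 0.04907 m.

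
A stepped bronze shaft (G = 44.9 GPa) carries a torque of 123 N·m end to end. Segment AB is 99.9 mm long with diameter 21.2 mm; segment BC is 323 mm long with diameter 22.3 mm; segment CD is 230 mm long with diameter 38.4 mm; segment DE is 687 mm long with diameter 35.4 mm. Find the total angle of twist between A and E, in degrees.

J_AB = π(0.0212)⁴/32 = 1.98×10^-8 m⁴; J_BC = π(0.0223)⁴/32 = 2.43×10^-8 m⁴; J_CD = π(0.0384)⁴/32 = 2.13×10^-7 m⁴; J_DE = π(0.0354)⁴/32 = 1.54×10^-7 m⁴.
θ = (T/G)·Σ L_i/J_i = (123.0/44.9×10⁹)·(0.0999/1.98×10^-8 + 0.323/2.43×10^-8 + 0.230/2.13×10^-7 + 0.687/1.54×10^-7) = 0.06540 rad.

3.75°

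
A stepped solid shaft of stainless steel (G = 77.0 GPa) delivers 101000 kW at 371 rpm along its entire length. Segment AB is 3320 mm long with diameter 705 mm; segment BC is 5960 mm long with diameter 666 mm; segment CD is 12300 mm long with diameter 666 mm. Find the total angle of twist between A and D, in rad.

ω = 2π·371/60 = 38.85 rad/s, so T = P/ω = 101000×10³ / 38.85 = 2.600e6 N·m.
J_AB = π(0.705)⁴/32 = 0.0243 m⁴; J_BC = π(0.666)⁴/32 = 0.0193 m⁴; J_CD = π(0.666)⁴/32 = 0.0193 m⁴.
θ = (T/G)·Σ L_i/J_i = (2.600e6/77.0×10⁹)·(3.32/0.0243 + 5.96/0.0193 + 12.3/0.0193) = 0.03654 rad.

0.0365 rad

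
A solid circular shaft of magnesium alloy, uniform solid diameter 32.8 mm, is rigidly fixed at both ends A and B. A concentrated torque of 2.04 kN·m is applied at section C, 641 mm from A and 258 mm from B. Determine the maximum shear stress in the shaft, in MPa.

210 MPa

With uniform GJ and both ends fixed, compatibility θ_AC = θ_CB gives T_A·a = T_B·b, together with T_A + T_B = T₀.
T_A = T₀·b/(a+b) = 2040·258/899.0 = 585.5 N·m; T_B = 1455 N·m.
τ in each portion: τ_AC = 8.45×10^7 Pa, τ_CB = 2.10×10^8 Pa; maximum is in CB.
τ_max = T_CB·r/J = 1455·0.0164/1.14×10^-7 = 2.099×10^8 Pa.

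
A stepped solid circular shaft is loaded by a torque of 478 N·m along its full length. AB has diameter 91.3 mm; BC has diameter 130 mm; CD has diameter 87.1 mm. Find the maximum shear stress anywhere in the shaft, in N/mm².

3.68 N/mm²

Under the same torque, τ_max = 16T/(πd³) is largest where d is smallest — segment CD (d = 87.1 mm).
τ_max = 16·478.0/(π·(0.0871)³) = 3.684×10^6 Pa.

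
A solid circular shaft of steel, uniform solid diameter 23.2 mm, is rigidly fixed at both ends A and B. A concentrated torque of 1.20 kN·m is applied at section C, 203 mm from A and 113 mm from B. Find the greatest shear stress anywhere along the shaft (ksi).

With uniform GJ and both ends fixed, compatibility θ_AC = θ_CB gives T_A·a = T_B·b, together with T_A + T_B = T₀.
T_A = T₀·b/(a+b) = 1200·113/316.0 = 429.1 N·m; T_B = 770.9 N·m.
τ in each portion: τ_AC = 1.75×10^8 Pa, τ_CB = 3.14×10^8 Pa; maximum is in CB.
τ_max = T_CB·r/J = 770.9·0.0116/2.84×10^-8 = 3.144×10^8 Pa.

45.6 ksi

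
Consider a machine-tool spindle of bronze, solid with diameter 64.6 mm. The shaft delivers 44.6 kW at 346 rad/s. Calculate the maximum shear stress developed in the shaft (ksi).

0.353 ksi

ω = 346 rad/s, so T = P/ω = 44.6×10³ / 346.0 = 128.9 N·m.
J = πd⁴/32 = π(0.0646)⁴/32 = 1.710×10^-6 m⁴.
τ_max = T·r/J = 128.9 × 0.0323 / 1.710×10^-6 = 2.435×10^6 Pa.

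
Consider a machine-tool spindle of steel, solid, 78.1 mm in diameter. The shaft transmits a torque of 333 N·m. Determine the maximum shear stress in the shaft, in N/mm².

J = πd⁴/32 = π(0.0781)⁴/32 = 3.653×10^-6 m⁴.
τ_max = T·r/J = 333.0 × 0.0390 / 3.653×10^-6 = 3.560×10^6 Pa.

3.56 N/mm²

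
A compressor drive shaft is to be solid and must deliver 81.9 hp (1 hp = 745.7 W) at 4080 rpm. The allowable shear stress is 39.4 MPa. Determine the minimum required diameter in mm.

ω = 2π·4080/60 = 427.3 rad/s, so T = P/ω = 81.9×745.7 / 427.3 = 142.9 N·m.
For a solid shaft τ_max = 16T/(πd³), so d = (16T/(π τ_allow))^(1/3) = (16·142.9/(π·3.94×10^7))^(1/3) = 0.02644 m.

26.4 mm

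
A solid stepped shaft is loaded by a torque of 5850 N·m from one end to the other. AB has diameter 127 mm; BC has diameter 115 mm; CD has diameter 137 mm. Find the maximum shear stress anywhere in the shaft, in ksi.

2.84 ksi

Under the same torque, τ_max = 16T/(πd³) is largest where d is smallest — segment BC (d = 115 mm).
τ_max = 16·5850/(π·(0.115)³) = 1.959×10^7 Pa.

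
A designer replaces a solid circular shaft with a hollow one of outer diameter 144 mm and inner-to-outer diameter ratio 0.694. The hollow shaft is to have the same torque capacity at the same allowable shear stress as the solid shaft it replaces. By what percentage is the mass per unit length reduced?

Equal τ_max and T ⇒ the solid shaft needs d_s³ = d_o³(1−k⁴), so d_s = 144·(1−0.694⁴)^(1/3) = 131.9 mm.
Area ratio A_h/A_s = d_o²(1−k²)/d_s² = (1−k²)/(1−k⁴)^(2/3) = 0.6181.
Mass saving = 1 − 0.6181 = 38.2 %.

38.2 %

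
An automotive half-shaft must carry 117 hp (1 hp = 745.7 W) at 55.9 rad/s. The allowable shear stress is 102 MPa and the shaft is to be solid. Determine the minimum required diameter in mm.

42.7 mm

ω = 55.9 rad/s, so T = P/ω = 117×745.7 / 55.90 = 1561 N·m.
For a solid shaft τ_max = 16T/(πd³), so d = (16T/(π τ_allow))^(1/3) = (16·1561/(π·1.02×10^8))^(1/3) = 0.04271 m.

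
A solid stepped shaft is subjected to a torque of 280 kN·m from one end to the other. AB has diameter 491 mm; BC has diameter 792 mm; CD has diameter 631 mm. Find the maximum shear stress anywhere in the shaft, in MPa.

12.0 MPa

Under the same torque, τ_max = 16T/(πd³) is largest where d is smallest — segment AB (d = 491 mm).
τ_max = 16·280000/(π·(0.491)³) = 1.205×10^7 Pa.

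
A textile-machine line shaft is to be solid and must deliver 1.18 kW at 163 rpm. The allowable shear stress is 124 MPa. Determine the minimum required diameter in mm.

ω = 2π·163/60 = 17.07 rad/s, so T = P/ω = 1.18×10³ / 17.07 = 69.13 N·m.
For a solid shaft τ_max = 16T/(πd³), so d = (16T/(π τ_allow))^(1/3) = (16·69.13/(π·1.24×10^8))^(1/3) = 0.01416 m.

14.2 mm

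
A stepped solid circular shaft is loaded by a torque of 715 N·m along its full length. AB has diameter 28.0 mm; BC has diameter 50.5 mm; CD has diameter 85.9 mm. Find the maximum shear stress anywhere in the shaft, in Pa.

1.66e8 Pa

Under the same torque, τ_max = 16T/(πd³) is largest where d is smallest — segment AB (d = 28.0 mm).
τ_max = 16·715.0/(π·(0.0280)³) = 1.659×10^8 Pa.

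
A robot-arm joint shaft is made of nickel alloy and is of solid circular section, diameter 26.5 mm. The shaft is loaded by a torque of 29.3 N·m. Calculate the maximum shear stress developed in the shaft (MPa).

8.02 MPa

J = πd⁴/32 = π(0.0265)⁴/32 = 4.842×10^-8 m⁴.
τ_max = T·r/J = 29.30 × 0.0132 / 4.842×10^-8 = 8.019×10^6 Pa.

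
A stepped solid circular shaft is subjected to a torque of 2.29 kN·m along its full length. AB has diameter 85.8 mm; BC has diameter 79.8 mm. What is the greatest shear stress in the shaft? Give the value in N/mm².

23.0 N/mm²

Under the same torque, τ_max = 16T/(πd³) is largest where d is smallest — segment BC (d = 79.8 mm).
τ_max = 16·2290/(π·(0.0798)³) = 2.295×10^7 Pa.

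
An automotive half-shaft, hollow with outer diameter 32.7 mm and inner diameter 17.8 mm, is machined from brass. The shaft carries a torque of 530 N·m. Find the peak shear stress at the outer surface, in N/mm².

J = π(d_o⁴ − d_i⁴)/32 = π(0.0327⁴ − 0.0178⁴)/32 = 1.024×10^-7 m⁴.
τ_max = T·r/J = 530.0 × 0.0163 / 1.024×10^-7 = 8.463×10^7 Pa.

84.6 N/mm²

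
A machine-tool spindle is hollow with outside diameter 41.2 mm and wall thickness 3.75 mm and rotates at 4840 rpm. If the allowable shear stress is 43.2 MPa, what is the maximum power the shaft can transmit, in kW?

166 kW

J = π(d_o⁴ − d_i⁴)/32 = π(0.0412⁴ − 0.0337⁴)/32 = 1.562×10^-7 m⁴.
T_max = τ_allow·J/r = 4.32×10^7 × 1.562×10^-7 / 0.0206 = 327.7 N·m.
ω = 2π·4840/60 = 506.8 rad/s, so P_max = T_max·ω = 1.661×10^5 W.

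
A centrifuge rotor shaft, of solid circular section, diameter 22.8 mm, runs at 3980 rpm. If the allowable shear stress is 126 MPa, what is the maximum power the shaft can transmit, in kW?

J = πd⁴/32 = π(0.0228)⁴/32 = 2.653×10^-8 m⁴.
T_max = τ_allow·J/r = 1.26×10^8 × 2.653×10^-8 / 0.0114 = 293.2 N·m.
ω = 2π·3980/60 = 416.8 rad/s, so P_max = T_max·ω = 1.222×10^5 W.

122 kW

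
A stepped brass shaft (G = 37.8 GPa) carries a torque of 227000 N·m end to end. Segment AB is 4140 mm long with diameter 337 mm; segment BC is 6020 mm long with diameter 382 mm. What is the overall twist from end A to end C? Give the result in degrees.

J_AB = π(0.337)⁴/32 = 1.27×10^-3 m⁴; J_BC = π(0.382)⁴/32 = 2.09×10^-3 m⁴.
θ = (T/G)·Σ L_i/J_i = (227000/37.8×10⁹)·(4.14/1.27×10^-3 + 6.02/2.09×10^-3) = 0.03693 rad.

2.12°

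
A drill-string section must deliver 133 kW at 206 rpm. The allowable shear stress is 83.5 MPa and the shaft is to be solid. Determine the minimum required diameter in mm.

72.2 mm

ω = 2π·206/60 = 21.57 rad/s, so T = P/ω = 133×10³ / 21.57 = 6165 N·m.
For a solid shaft τ_max = 16T/(πd³), so d = (16T/(π τ_allow))^(1/3) = (16·6165/(π·8.35×10^7))^(1/3) = 0.07218 m.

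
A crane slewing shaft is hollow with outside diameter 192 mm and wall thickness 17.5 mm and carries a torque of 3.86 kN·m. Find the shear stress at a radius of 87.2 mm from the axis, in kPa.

J = π(d_o⁴ − d_i⁴)/32 = π(0.192⁴ − 0.157⁴)/32 = 7.377×10^-5 m⁴.
Shear stress varies linearly with radius: τ = T·r/J = 3860 × 0.0872 / 7.377×10^-5 = 4.563×10^6 Pa.

4560 kPa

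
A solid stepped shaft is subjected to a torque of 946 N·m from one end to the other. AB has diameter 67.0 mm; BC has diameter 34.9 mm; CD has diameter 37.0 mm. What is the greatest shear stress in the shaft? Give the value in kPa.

113000 kPa

Under the same torque, τ_max = 16T/(πd³) is largest where d is smallest — segment BC (d = 34.9 mm).
τ_max = 16·946.0/(π·(0.0349)³) = 1.133×10^8 Pa.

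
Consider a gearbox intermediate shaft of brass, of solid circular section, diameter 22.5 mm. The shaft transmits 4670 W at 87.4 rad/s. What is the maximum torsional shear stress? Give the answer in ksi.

ω = 87.4 rad/s, so T = P/ω = 4670 / 87.40 = 53.43 N·m.
J = πd⁴/32 = π(0.0225)⁴/32 = 2.516×10^-8 m⁴.
τ_max = T·r/J = 53.43 × 0.0112 / 2.516×10^-8 = 2.389×10^7 Pa.

3.47 ksi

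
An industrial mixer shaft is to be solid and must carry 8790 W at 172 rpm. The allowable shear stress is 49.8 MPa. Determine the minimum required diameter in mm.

ω = 2π·172/60 = 18.01 rad/s, so T = P/ω = 8790 / 18.01 = 488.0 N·m.
For a solid shaft τ_max = 16T/(πd³), so d = (16T/(π τ_allow))^(1/3) = (16·488.0/(π·4.98×10^7))^(1/3) = 0.03682 m.

36.8 mm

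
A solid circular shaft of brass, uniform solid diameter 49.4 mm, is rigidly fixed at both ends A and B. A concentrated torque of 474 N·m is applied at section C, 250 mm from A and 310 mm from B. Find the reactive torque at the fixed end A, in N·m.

262 N·m

With uniform GJ and both ends fixed, compatibility θ_AC = θ_CB gives T_A·a = T_B·b, together with T_A + T_B = T₀.
T_A = T₀·b/(a+b) = 474.0·310/560.0 = 262.4 N·m; T_B = 211.6 N·m.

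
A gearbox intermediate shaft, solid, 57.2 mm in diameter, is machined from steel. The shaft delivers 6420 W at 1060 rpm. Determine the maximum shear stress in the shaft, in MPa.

ω = 2π·1060/60 = 111.0 rad/s, so T = P/ω = 6420 / 111.0 = 57.84 N·m.
J = πd⁴/32 = π(0.0572)⁴/32 = 1.051×10^-6 m⁴.
τ_max = T·r/J = 57.84 × 0.0286 / 1.051×10^-6 = 1.574×10^6 Pa.

1.57 MPa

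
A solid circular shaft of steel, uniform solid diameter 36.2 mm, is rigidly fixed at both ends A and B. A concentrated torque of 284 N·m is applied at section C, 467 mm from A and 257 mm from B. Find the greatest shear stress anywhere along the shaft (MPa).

With uniform GJ and both ends fixed, compatibility θ_AC = θ_CB gives T_A·a = T_B·b, together with T_A + T_B = T₀.
T_A = T₀·b/(a+b) = 284.0·257/724.0 = 100.8 N·m; T_B = 183.2 N·m.
τ in each portion: τ_AC = 1.08×10^7 Pa, τ_CB = 1.97×10^7 Pa; maximum is in CB.
τ_max = T_CB·r/J = 183.2·0.0181/1.69×10^-7 = 1.967×10^7 Pa.

19.7 MPa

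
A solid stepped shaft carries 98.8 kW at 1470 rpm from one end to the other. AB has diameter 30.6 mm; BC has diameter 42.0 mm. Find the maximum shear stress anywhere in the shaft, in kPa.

114000 kPa

ω = 2π·1470/60 = 153.9 rad/s, so T = P/ω = 98.8×10³ / 153.9 = 641.8 N·m.
Under the same torque, τ_max = 16T/(πd³) is largest where d is smallest — segment AB (d = 30.6 mm).
τ_max = 16·641.8/(π·(0.0306)³) = 1.141×10^8 Pa.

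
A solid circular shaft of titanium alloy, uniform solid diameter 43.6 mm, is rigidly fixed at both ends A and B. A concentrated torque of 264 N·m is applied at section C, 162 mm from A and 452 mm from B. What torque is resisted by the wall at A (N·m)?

194 N·m

With uniform GJ and both ends fixed, compatibility θ_AC = θ_CB gives T_A·a = T_B·b, together with T_A + T_B = T₀.
T_A = T₀·b/(a+b) = 264.0·452/614.0 = 194.3 N·m; T_B = 69.65 N·m.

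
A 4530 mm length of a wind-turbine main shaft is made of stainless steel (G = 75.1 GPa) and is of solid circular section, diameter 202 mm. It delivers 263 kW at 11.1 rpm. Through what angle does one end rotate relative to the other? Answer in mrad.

83.5 mrad

ω = 2π·11.1/60 = 1.162 rad/s, so T = P/ω = 263×10³ / 1.162 = 226300 N·m.
J = πd⁴/32 = π(0.202)⁴/32 = 1.635×10^-4 m⁴.
θ = T·L/(G·J) = 226300 × 4.53 / (75.1×10⁹ × 1.635×10^-4) = 0.08349 rad.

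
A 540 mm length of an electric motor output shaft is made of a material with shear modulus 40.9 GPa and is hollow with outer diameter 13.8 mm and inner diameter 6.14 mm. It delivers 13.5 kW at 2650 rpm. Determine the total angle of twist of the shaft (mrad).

ω = 2π·2650/60 = 277.5 rad/s, so T = P/ω = 13.5×10³ / 277.5 = 48.65 N·m.
J = π(d_o⁴ − d_i⁴)/32 = π(0.0138⁴ − 0.00614⁴)/32 = 3.421×10^-9 m⁴.
θ = T·L/(G·J) = 48.65 × 0.540 / (40.9×10⁹ × 3.421×10^-9) = 0.1877 rad.

188 mrad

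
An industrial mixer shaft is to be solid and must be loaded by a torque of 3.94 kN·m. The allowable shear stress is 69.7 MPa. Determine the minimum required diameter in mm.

66.0 mm

For a solid shaft τ_max = 16T/(πd³), so d = (16T/(π τ_allow))^(1/3) = (16·3940/(π·6.97×10^7))^(1/3) = 0.06603 m.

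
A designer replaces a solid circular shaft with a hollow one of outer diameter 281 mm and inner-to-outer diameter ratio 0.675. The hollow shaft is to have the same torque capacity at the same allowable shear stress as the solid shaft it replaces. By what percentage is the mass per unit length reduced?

36.4 %

Equal τ_max and T ⇒ the solid shaft needs d_s³ = d_o³(1−k⁴), so d_s = 281·(1−0.675⁴)^(1/3) = 260.0 mm.
Area ratio A_h/A_s = d_o²(1−k²)/d_s² = (1−k²)/(1−k⁴)^(2/3) = 0.6357.
Mass saving = 1 − 0.6357 = 36.4 %.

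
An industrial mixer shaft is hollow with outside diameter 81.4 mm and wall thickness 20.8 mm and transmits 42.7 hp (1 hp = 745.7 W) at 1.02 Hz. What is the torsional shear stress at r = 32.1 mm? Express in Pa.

ω = 2π·1.02 = 6.409 rad/s, so T = P/ω = 42.7×745.7 / 6.409 = 4968 N·m.
J = π(d_o⁴ − d_i⁴)/32 = π(0.0814⁴ − 0.0398⁴)/32 = 4.064×10^-6 m⁴.
Shear stress varies linearly with radius: τ = T·r/J = 4968 × 0.0321 / 4.064×10^-6 = 3.924×10^7 Pa.

3.92e7 Pa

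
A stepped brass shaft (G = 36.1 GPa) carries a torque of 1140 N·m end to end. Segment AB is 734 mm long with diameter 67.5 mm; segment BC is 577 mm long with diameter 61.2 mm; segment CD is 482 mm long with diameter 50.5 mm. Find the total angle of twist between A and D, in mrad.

J_AB = π(0.0675)⁴/32 = 2.04×10^-6 m⁴; J_BC = π(0.0612)⁴/32 = 1.38×10^-6 m⁴; J_CD = π(0.0505)⁴/32 = 6.39×10^-7 m⁴.
θ = (T/G)·Σ L_i/J_i = (1140/36.1×10⁹)·(0.734/2.04×10^-6 + 0.577/1.38×10^-6 + 0.482/6.39×10^-7) = 0.04844 rad.

48.4 mrad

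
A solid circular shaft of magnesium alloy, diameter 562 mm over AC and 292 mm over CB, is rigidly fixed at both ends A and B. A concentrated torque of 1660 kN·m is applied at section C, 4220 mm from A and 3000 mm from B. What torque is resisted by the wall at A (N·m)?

1.51e6 N·m

Compatibility: T_A·a/J_AC = T_B·b/J_CB with T_A + T_B = T₀.
J_AC = 9.79×10^-3 m⁴, J_CB = 7.14×10^-4 m⁴, so T_A = T₀·(J_AC/a)/((J_AC/a)+(J_CB/b)) = 1.506e6 N·m, T_B = 154300 N·m.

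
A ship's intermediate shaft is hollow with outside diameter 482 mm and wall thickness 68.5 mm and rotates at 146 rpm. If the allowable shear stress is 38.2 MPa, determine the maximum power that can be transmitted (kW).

J = π(d_o⁴ − d_i⁴)/32 = π(0.482⁴ − 0.345⁴)/32 = 3.908×10^-3 m⁴.
T_max = τ_allow·J/r = 3.82×10^7 × 3.908×10^-3 / 0.241 = 619500 N·m.
ω = 2π·146/60 = 15.29 rad/s, so P_max = T_max·ω = 9.471×10^6 W.

9470 kW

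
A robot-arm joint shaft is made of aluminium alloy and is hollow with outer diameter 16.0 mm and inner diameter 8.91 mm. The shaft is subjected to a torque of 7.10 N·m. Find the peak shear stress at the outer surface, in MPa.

J = π(d_o⁴ − d_i⁴)/32 = π(0.0160⁴ − 0.00891⁴)/32 = 5.815×10^-9 m⁴.
τ_max = T·r/J = 7.100 × 0.00800 / 5.815×10^-9 = 9.767×10^6 Pa.

9.77 MPa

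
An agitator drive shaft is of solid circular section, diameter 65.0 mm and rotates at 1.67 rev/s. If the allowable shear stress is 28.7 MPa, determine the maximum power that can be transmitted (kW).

J = πd⁴/32 = π(0.0650)⁴/32 = 1.752×10^-6 m⁴.
T_max = τ_allow·J/r = 2.87×10^7 × 1.752×10^-6 / 0.0325 = 1548 N·m.
ω = 2π·1.67 = 10.49 rad/s, so P_max = T_max·ω = 1.624×10^4 W.

16.2 kW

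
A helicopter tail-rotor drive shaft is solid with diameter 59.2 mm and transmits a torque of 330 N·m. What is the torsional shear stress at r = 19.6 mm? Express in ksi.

J = πd⁴/32 = π(0.0592)⁴/32 = 1.206×10^-6 m⁴.
Shear stress varies linearly with radius: τ = T·r/J = 330.0 × 0.0196 / 1.206×10^-6 = 5.364×10^6 Pa.

0.778 ksi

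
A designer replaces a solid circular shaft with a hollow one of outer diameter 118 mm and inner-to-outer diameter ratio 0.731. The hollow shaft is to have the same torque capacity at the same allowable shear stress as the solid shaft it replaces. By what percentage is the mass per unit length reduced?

41.7 %

Equal τ_max and T ⇒ the solid shaft needs d_s³ = d_o³(1−k⁴), so d_s = 118·(1−0.731⁴)^(1/3) = 105.5 mm.
Area ratio A_h/A_s = d_o²(1−k²)/d_s² = (1−k²)/(1−k⁴)^(2/3) = 0.5826.
Mass saving = 1 − 0.5826 = 41.7 %.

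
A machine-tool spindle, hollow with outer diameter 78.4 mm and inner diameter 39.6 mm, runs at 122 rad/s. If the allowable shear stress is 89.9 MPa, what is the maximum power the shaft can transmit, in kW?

J = π(d_o⁴ − d_i⁴)/32 = π(0.0784⁴ − 0.0396⁴)/32 = 3.468×10^-6 m⁴.
T_max = τ_allow·J/r = 8.99×10^7 × 3.468×10^-6 / 0.0392 = 7953 N·m.
ω = 122 rad/s, so P_max = T_max·ω = 9.702×10^5 W.

970 kW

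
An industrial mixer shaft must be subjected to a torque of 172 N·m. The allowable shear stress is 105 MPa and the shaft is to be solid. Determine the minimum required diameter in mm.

20.3 mm

For a solid shaft τ_max = 16T/(πd³), so d = (16T/(π τ_allow))^(1/3) = (16·172.0/(π·1.05×10^8))^(1/3) = 0.02028 m.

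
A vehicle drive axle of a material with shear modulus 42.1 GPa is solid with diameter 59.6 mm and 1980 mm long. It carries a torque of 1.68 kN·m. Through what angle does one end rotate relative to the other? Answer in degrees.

J = πd⁴/32 = π(0.0596)⁴/32 = 1.239×10^-6 m⁴.
θ = T·L/(G·J) = 1680 × 1.98 / (42.1×10⁹ × 1.239×10^-6) = 0.06378 rad.

3.65°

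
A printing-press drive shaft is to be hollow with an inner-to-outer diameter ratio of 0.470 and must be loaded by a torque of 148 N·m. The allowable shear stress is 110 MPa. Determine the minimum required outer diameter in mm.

For a hollow shaft with d_i/d_o = 0.470: τ_max = 16T/(π d_o³ (1−k⁴)), so d_o = [16T/(π τ_allow (1−k⁴))]^(1/3) = [16·148.0/(π·1.10×10^8·0.9512)]^(1/3) = 0.01931 m.

19.3 mm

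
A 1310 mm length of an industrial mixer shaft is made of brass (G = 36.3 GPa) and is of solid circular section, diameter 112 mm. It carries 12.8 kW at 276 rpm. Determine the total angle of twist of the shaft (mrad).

ω = 2π·276/60 = 28.90 rad/s, so T = P/ω = 12.8×10³ / 28.90 = 442.9 N·m.
J = πd⁴/32 = π(0.112)⁴/32 = 1.545×10^-5 m⁴.
θ = T·L/(G·J) = 442.9 × 1.31 / (36.3×10⁹ × 1.545×10^-5) = 1.035×10^-3 rad.

1.03 mrad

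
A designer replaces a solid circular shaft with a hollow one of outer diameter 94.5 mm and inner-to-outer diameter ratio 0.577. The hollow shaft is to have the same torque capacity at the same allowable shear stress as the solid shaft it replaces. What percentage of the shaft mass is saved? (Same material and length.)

27.9 %

Equal τ_max and T ⇒ the solid shaft needs d_s³ = d_o³(1−k⁴), so d_s = 94.5·(1−0.577⁴)^(1/3) = 90.87 mm.
Area ratio A_h/A_s = d_o²(1−k²)/d_s² = (1−k²)/(1−k⁴)^(2/3) = 0.7214.
Mass saving = 1 − 0.7214 = 27.9 %.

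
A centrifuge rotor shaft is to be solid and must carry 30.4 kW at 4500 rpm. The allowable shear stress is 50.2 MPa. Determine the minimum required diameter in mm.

ω = 2π·4500/60 = 471.2 rad/s, so T = P/ω = 30.4×10³ / 471.2 = 64.51 N·m.
For a solid shaft τ_max = 16T/(πd³), so d = (16T/(π τ_allow))^(1/3) = (16·64.51/(π·5.02×10^7))^(1/3) = 0.01871 m.

18.7 mm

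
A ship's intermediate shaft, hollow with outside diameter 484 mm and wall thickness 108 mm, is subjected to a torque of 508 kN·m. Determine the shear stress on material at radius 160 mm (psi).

J = π(d_o⁴ − d_i⁴)/32 = π(0.484⁴ − 0.268⁴)/32 = 4.881×10^-3 m⁴.
Shear stress varies linearly with radius: τ = T·r/J = 508000 × 0.160 / 4.881×10^-3 = 1.665×10^7 Pa.

2420 psi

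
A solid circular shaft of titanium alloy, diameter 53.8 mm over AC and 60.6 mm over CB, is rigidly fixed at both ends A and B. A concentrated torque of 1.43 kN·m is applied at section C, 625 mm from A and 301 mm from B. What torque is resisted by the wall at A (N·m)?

Compatibility: T_A·a/J_AC = T_B·b/J_CB with T_A + T_B = T₀.
J_AC = 8.22×10^-7 m⁴, J_CB = 1.32×10^-6 m⁴, so T_A = T₀·(J_AC/a)/((J_AC/a)+(J_CB/b)) = 329.3 N·m, T_B = 1101 N·m.

329 N·m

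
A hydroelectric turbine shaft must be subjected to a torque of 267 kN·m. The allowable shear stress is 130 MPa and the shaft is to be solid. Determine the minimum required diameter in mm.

For a solid shaft τ_max = 16T/(πd³), so d = (16T/(π τ_allow))^(1/3) = (16·267000/(π·1.30×10^8))^(1/3) = 0.2187 m.

219 mm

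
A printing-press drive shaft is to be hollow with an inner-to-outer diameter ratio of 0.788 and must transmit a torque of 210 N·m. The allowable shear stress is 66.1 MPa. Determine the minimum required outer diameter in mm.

For a hollow shaft with d_i/d_o = 0.788: τ_max = 16T/(π d_o³ (1−k⁴)), so d_o = [16T/(π τ_allow (1−k⁴))]^(1/3) = [16·210.0/(π·6.61×10^7·0.6144)]^(1/3) = 0.02975 m.

29.8 mm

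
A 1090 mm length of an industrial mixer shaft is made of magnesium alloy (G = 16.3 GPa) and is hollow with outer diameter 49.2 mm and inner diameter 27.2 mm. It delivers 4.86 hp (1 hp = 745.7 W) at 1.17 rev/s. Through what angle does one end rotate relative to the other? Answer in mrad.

63.2 mrad

ω = 2π·1.17 = 7.351 rad/s, so T = P/ω = 4.86×745.7 / 7.351 = 493.0 N·m.
J = π(d_o⁴ − d_i⁴)/32 = π(0.0492⁴ − 0.0272⁴)/32 = 5.215×10^-7 m⁴.
θ = T·L/(G·J) = 493.0 × 1.09 / (16.3×10⁹ × 5.215×10^-7) = 0.06321 rad.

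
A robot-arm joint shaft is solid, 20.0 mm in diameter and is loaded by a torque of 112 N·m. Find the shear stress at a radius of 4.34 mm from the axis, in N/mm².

30.9 N/mm²

J = πd⁴/32 = π(0.0200)⁴/32 = 1.571×10^-8 m⁴.
Shear stress varies linearly with radius: τ = T·r/J = 112.0 × 0.00434 / 1.571×10^-8 = 3.094×10^7 Pa.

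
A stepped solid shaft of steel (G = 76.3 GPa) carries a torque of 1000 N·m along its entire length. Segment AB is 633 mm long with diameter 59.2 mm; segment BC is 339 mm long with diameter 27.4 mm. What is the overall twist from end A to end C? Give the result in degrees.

4.99°

J_AB = π(0.0592)⁴/32 = 1.21×10^-6 m⁴; J_BC = π(0.0274)⁴/32 = 5.53×10^-8 m⁴.
θ = (T/G)·Σ L_i/J_i = (1000/76.3×10⁹)·(0.633/1.21×10^-6 + 0.339/5.53×10^-8) = 0.08717 rad.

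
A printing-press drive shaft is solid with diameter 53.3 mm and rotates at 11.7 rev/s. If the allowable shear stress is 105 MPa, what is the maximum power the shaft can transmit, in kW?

J = πd⁴/32 = π(0.0533)⁴/32 = 7.923×10^-7 m⁴.
T_max = τ_allow·J/r = 1.05×10^8 × 7.923×10^-7 / 0.0267 = 3122 N·m.
ω = 2π·11.7 = 73.51 rad/s, so P_max = T_max·ω = 2.295×10^5 W.

229 kW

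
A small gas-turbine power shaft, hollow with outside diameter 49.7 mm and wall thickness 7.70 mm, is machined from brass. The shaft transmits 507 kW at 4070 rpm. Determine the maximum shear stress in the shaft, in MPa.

63.8 MPa

ω = 2π·4070/60 = 426.2 rad/s, so T = P/ω = 507×10³ / 426.2 = 1190 N·m.
J = π(d_o⁴ − d_i⁴)/32 = π(0.0497⁴ − 0.0343⁴)/32 = 4.631×10^-7 m⁴.
τ_max = T·r/J = 1190 × 0.0249 / 4.631×10^-7 = 6.383×10^7 Pa.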